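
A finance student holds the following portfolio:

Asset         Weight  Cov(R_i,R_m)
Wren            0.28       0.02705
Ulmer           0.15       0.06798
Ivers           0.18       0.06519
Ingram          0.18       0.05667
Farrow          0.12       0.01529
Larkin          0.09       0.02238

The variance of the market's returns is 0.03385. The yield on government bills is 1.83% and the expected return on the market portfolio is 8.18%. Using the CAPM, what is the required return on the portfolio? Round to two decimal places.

10.00%

β_Wren = 0.02705 / 0.03385 = 0.7991
β_Ulmer = 0.06798 / 0.03385 = 2.0083
β_Ivers = 0.06519 / 0.03385 = 1.9258
β_Ingram = 0.05667 / 0.03385 = 1.6742
β_Farrow = 0.01529 / 0.03385 = 0.4517
β_Larkin = 0.02238 / 0.03385 = 0.6612
β_P = Σ w_i β_i = 0.28×0.7991 + 0.15×2.0083 + 0.18×1.9258 + 0.18×1.6742 + 0.12×0.4517 + 0.09×0.6612 = 1.2867
MRP = 8.18% − 1.83% = 6.35%
E(R_P) = R_f + β_P × MRP = 1.83% + 1.2867 × 6.35% = 10.00%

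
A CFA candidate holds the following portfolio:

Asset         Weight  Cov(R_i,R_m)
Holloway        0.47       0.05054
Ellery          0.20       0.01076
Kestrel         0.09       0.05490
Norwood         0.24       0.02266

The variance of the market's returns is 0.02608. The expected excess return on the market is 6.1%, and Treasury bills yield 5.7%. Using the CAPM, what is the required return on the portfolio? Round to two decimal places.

14.19%

β_Holloway = 0.05054 / 0.02608 = 1.9379
β_Ellery = 0.01076 / 0.02608 = 0.4126
β_Kestrel = 0.05490 / 0.02608 = 2.1051
β_Norwood = 0.02266 / 0.02608 = 0.8689
β_P = Σ w_i β_i = 0.47×1.9379 + 0.20×0.4126 + 0.09×2.1051 + 0.24×0.8689 = 1.3913
E(R_P) = R_f + β_P × MRP = 5.7% + 1.3913 × 6.1% = 14.19%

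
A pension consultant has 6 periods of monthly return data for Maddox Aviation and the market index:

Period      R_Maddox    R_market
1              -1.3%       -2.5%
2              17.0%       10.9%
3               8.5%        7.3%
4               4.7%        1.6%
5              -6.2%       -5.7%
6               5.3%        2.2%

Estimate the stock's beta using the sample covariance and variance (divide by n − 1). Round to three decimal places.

1.291

Mean R_i = (-1.3 + 17.0 + 8.5 + 4.7 − 6.2 + 5.3) / 6 = 4.6667%
Mean R_m = (-2.5 + 10.9 + 7.3 + 1.6 − 5.7 + 2.2) / 6 = 2.3000%
Σ(R_i − R̄_i)(R_m − R̄_m) = 240.7200  ⇒  Cov = 240.7200 / 5 = 48.1440
Σ(R_m − R̄_m)² = 186.5000  ⇒  Var(R_m) = 186.5000 / 5 = 37.3000
β = Cov / Var(R_m) = 48.1440 / 37.3000 = 1.2907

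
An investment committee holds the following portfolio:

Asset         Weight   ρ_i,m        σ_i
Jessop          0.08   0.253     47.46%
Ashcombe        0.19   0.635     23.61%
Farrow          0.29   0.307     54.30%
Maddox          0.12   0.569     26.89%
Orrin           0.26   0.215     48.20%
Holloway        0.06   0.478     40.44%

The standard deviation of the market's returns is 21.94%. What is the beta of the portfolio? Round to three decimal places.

β_Jessop = 0.253 × 47.46% / 21.94% = 0.5473
β_Ashcombe = 0.635 × 23.61% / 21.94% = 0.6833
β_Farrow = 0.307 × 54.30% / 21.94% = 0.7598
β_Maddox = 0.569 × 26.89% / 21.94% = 0.6974
β_Orrin = 0.215 × 48.20% / 21.94% = 0.4723
β_Holloway = 0.478 × 40.44% / 21.94% = 0.8811
β_P = Σ w_i β_i = 0.08×0.5473 + 0.19×0.6833 + 0.29×0.7598 + 0.12×0.6974 + 0.26×0.4723 + 0.06×0.8811 = 0.6533

0.653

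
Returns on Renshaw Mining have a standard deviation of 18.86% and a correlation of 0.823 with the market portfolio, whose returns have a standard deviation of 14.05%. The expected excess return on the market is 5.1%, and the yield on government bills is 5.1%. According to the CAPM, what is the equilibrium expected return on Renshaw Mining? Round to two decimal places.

β = ρ × σ_i / σ_m = 0.823 × 18.86% / 14.05% = 1.1048
E(R) = 5.1% + 1.1048 × 5.1% = 10.73%

10.73%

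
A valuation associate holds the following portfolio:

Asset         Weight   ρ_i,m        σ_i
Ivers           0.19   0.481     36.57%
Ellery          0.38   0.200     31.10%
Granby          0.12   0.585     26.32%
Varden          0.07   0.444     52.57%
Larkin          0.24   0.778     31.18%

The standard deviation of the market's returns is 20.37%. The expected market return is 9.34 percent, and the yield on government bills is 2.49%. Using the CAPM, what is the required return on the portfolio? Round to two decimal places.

7.54%

β_Ivers = 0.481 × 36.57% / 20.37% = 0.8635
β_Ellery = 0.200 × 31.10% / 20.37% = 0.3054
β_Granby = 0.585 × 26.32% / 20.37% = 0.7559
β_Varden = 0.444 × 52.57% / 20.37% = 1.1459
β_Larkin = 0.778 × 31.18% / 20.37% = 1.1909
β_P = Σ w_i β_i = 0.19×0.8635 + 0.38×0.3054 + 0.12×0.7559 + 0.07×1.1459 + 0.24×1.1909 = 0.7369
MRP = 9.34% − 2.49% = 6.85%
E(R_P) = R_f + β_P × MRP = 2.49% + 0.7369 × 6.85% = 7.54%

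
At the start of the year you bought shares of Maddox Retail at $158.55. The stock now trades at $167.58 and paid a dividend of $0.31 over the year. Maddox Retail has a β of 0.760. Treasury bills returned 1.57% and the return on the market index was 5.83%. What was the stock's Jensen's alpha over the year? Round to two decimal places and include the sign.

+1.08%

Realised HPR = (P1 + D1 − P0) / P0 = (167.58 + 0.31 − 158.55) / 158.55 = 9.34 / 158.55 = 5.8909%
MRP = 5.83% − 1.57% = 4.26%
CAPM required = R_f + β·MRP = 1.57% + 0.760 × 4.26% = 4.80760%
α = realised − required = 5.8909% − 4.80760% = +1.08%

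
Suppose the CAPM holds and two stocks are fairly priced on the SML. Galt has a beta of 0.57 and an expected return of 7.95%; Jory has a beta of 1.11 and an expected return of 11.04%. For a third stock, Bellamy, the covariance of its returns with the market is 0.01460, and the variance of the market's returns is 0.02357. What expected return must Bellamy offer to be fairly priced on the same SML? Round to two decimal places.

MRP = (11.04% − 7.95%) / (1.11 − 0.57) = 5.7222%
R_f = 7.95% − 0.57 × 5.7222% = 4.6883%
β_Bellamy = Cov / Var(R_m) = 0.01460 / 0.02357 = 0.6194
E(R_Bellamy) = R_f + β × MRP = 4.6883% + 0.6194 × 5.7222% = 8.23%

8.23%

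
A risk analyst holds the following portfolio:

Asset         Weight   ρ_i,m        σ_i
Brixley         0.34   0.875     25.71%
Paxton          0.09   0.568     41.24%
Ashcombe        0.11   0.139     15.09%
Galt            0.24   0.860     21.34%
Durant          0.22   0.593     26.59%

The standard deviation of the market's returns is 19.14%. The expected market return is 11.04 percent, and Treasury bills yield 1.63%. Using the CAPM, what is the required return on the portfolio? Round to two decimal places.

10.41%

β_Brixley = 0.875 × 25.71% / 19.14% = 1.1754
β_Paxton = 0.568 × 41.24% / 19.14% = 1.2238
β_Ashcombe = 0.139 × 15.09% / 19.14% = 0.1096
β_Galt = 0.860 × 21.34% / 19.14% = 0.9589
β_Durant = 0.593 × 26.59% / 19.14% = 0.8238
β_P = Σ w_i β_i = 0.34×1.1754 + 0.09×1.2238 + 0.11×0.1096 + 0.24×0.9589 + 0.22×0.8238 = 0.9332
MRP = 11.04% − 1.63% = 9.41%
E(R_P) = R_f + β_P × MRP = 1.63% + 0.9332 × 9.41% = 10.41%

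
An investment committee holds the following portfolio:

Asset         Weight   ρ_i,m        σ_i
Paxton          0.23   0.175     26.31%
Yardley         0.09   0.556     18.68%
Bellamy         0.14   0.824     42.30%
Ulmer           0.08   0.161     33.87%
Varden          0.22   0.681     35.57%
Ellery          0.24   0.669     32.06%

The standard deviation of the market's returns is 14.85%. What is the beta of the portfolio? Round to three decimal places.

β_Paxton = 0.175 × 26.31% / 14.85% = 0.3101
β_Yardley = 0.556 × 18.68% / 14.85% = 0.6994
β_Bellamy = 0.824 × 42.30% / 14.85% = 2.3472
β_Ulmer = 0.161 × 33.87% / 14.85% = 0.3672
β_Varden = 0.681 × 35.57% / 14.85% = 1.6312
β_Ellery = 0.669 × 32.06% / 14.85% = 1.4443
β_P = Σ w_i β_i = 0.23×0.3101 + 0.09×0.6994 + 0.14×2.3472 + 0.08×0.3672 + 0.22×1.6312 + 0.24×1.4443 = 1.1977

1.198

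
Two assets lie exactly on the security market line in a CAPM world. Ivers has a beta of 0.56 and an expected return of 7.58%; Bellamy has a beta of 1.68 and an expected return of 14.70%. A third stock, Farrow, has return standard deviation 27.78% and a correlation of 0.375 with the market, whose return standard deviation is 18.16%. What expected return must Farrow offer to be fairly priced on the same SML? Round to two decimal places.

7.67%

MRP = (14.70% − 7.58%) / (1.68 − 0.56) = 6.3571%
R_f = 7.58% − 0.56 × 6.3571% = 4.0200%
β_Farrow = ρ·σ_i/σ_m = 0.375 × 27.78 / 18.16 = 0.5737
E(R_Farrow) = R_f + β × MRP = 4.0200% + 0.5737 × 6.3571% = 7.67%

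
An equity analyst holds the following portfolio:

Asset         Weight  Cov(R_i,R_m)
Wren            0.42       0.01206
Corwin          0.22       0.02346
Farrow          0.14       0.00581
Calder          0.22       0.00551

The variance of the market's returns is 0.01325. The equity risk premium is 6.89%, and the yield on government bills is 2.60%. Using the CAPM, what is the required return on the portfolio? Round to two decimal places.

8.97%

β_Wren = 0.01206 / 0.01325 = 0.9102
β_Corwin = 0.02346 / 0.01325 = 1.7706
β_Farrow = 0.00581 / 0.01325 = 0.4385
β_Calder = 0.00551 / 0.01325 = 0.4158
β_P = Σ w_i β_i = 0.42×0.9102 + 0.22×1.7706 + 0.14×0.4385 + 0.22×0.4158 = 0.9247
E(R_P) = R_f + β_P × MRP = 2.60% + 0.9247 × 6.89% = 8.97%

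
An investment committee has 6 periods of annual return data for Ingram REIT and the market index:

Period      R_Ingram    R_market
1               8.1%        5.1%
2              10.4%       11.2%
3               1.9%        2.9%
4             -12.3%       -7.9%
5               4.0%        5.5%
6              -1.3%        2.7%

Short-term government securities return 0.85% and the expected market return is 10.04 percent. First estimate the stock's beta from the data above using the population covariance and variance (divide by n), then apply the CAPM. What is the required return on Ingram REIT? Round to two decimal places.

Mean R_i = (8.1 + 10.4 + 1.9 − 12.3 + 4.0 − 1.3) / 6 = 1.8000%
Mean R_m = (5.1 + 11.2 + 2.9 − 7.9 + 5.5 + 2.7) / 6 = 3.2500%
Σ(R_i − R̄_i)(R_m − R̄_m) = 243.8600  ⇒  Cov = 243.8600 / 6 = 40.6433
Σ(R_m − R̄_m)² = 196.4350  ⇒  Var(R_m) = 196.4350 / 6 = 32.7392
β = Cov / Var(R_m) = 40.6433 / 32.7392 = 1.2414
MRP = 10.04% − 0.85% = 9.19%
E(R) = R_f + β × MRP = 0.85% + 1.2414 × 9.19% = 12.26%

12.26%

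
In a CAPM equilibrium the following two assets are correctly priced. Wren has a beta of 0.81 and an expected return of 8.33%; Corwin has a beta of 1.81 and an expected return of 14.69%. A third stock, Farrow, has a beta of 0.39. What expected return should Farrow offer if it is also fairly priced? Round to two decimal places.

MRP (SML slope) = (14.69% − 8.33%) / (1.81 − 0.81) = 6.36% / 1.00 = 6.3600%
R_f (intercept) = 8.33% − 0.81 × 6.3600% = 3.1784%
E(R_Farrow) = R_f + β × MRP = 3.1784% + 0.39 × 6.3600% = 5.66%

5.66%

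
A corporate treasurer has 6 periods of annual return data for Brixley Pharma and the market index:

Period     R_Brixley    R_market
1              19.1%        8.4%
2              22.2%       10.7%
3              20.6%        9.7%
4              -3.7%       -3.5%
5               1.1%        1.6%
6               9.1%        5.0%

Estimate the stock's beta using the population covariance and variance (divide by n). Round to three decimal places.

Mean R_i = (19.1 + 22.2 + 20.6 − 3.7 + 1.1 + 9.1) / 6 = 11.4000%
Mean R_m = (8.4 + 10.7 + 9.7 − 3.5 + 1.6 + 5.0) / 6 = 5.3167%
Σ(R_i − R̄_i)(R_m − R̄_m) = 294.3500  ⇒  Cov = 294.3500 / 6 = 49.0583
Σ(R_m − R̄_m)² = 149.3483  ⇒  Var(R_m) = 149.3483 / 6 = 24.8914
β = Cov / Var(R_m) = 49.0583 / 24.8914 = 1.9709

1.971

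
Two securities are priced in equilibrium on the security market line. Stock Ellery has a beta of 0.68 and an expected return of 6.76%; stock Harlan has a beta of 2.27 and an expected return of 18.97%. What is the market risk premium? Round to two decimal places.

7.68%

Both satisfy E(R) = R_f + β·MRP, so the slope of the SML is
MRP = (18.97% − 6.76%) / (2.27 − 0.68) = 12.21% / 1.59 = 7.6792%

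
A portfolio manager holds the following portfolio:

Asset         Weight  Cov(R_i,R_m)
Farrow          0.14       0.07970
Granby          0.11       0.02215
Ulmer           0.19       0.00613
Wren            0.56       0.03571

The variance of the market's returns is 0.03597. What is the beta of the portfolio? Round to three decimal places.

β_Farrow = 0.07970 / 0.03597 = 2.2157
β_Granby = 0.02215 / 0.03597 = 0.6158
β_Ulmer = 0.00613 / 0.03597 = 0.1704
β_Wren = 0.03571 / 0.03597 = 0.9928
β_P = Σ w_i β_i = 0.14×2.2157 + 0.11×0.6158 + 0.19×0.1704 + 0.56×0.9928 = 0.9663

0.966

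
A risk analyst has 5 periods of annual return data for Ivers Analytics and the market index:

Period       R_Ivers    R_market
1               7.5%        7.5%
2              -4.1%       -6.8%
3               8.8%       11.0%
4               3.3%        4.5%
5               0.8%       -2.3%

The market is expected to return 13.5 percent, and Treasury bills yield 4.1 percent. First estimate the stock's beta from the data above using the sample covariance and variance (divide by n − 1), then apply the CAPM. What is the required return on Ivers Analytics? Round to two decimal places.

10.74%

Mean R_i = (7.5 − 4.1 + 8.8 + 3.3 + 0.8) / 5 = 3.2600%
Mean R_m = (7.5 − 6.8 + 11.0 + 4.5 − 2.3) / 5 = 2.7800%
Σ(R_i − R̄_i)(R_m − R̄_m) = 148.6260  ⇒  Cov = 148.6260 / 4 = 37.1565
Σ(R_m − R̄_m)² = 210.3880  ⇒  Var(R_m) = 210.3880 / 4 = 52.5970
β = Cov / Var(R_m) = 37.1565 / 52.5970 = 0.7064
MRP = 13.5% − 4.1% = 9.40%
E(R) = R_f + β × MRP = 4.1% + 0.7064 × 9.4% = 10.74%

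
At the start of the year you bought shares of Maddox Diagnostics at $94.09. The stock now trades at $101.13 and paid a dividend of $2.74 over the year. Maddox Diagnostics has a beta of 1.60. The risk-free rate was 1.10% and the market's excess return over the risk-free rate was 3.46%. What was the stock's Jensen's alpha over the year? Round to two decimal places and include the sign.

Realised HPR = (P1 + D1 − P0) / P0 = (101.13 + 2.74 − 94.09) / 94.09 = 9.78 / 94.09 = 10.3943%
CAPM required = R_f + β·MRP = 1.10% + 1.60 × 3.46% = 6.6360%
α = realised − required = 10.3943% − 6.6360% = +3.76%

+3.76%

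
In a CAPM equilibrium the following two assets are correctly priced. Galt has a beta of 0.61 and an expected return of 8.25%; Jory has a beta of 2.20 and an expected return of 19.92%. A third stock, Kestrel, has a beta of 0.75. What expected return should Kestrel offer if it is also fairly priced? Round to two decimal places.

9.28%

MRP (SML slope) = (19.92% − 8.25%) / (2.20 − 0.61) = 11.67% / 1.59 = 7.3396%
R_f (intercept) = 8.25% − 0.61 × 7.3396% = 3.7728%
E(R_Kestrel) = R_f + β × MRP = 3.7728% + 0.75 × 7.3396% = 9.28%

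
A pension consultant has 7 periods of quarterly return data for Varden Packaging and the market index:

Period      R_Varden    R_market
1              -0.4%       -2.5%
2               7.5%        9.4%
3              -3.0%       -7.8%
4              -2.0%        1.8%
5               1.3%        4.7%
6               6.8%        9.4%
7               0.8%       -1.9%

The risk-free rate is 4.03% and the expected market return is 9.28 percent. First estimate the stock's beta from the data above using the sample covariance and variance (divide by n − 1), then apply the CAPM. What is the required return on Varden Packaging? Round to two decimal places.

Mean R_i = (-0.4 + 7.5 − 3.0 − 2.0 + 1.3 + 6.8 + 0.8) / 7 = 1.5714%
Mean R_m = (-2.5 + 9.4 − 7.8 + 1.8 + 4.7 + 9.4 − 1.9) / 7 = 1.8714%
Σ(R_i − R̄_i)(R_m − R̄_m) = 139.2243  ⇒  Cov = 139.2243 / 6 = 23.2041
Σ(R_m − R̄_m)² = 248.2343  ⇒  Var(R_m) = 248.2343 / 6 = 41.3724
β = Cov / Var(R_m) = 23.2041 / 41.3724 = 0.5609
MRP = 9.28% − 4.03% = 5.25%
E(R) = R_f + β × MRP = 4.03% + 0.5609 × 5.25% = 6.97%

6.97%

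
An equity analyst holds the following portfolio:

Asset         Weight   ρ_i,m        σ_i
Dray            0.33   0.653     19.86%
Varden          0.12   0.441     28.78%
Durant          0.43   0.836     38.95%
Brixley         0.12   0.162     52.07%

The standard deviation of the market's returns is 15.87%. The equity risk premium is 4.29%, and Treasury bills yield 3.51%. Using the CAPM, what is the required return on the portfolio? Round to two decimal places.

β_Dray = 0.653 × 19.86% / 15.87% = 0.8172
β_Varden = 0.441 × 28.78% / 15.87% = 0.7997
β_Durant = 0.836 × 38.95% / 15.87% = 2.0518
β_Brixley = 0.162 × 52.07% / 15.87% = 0.5315
β_P = Σ w_i β_i = 0.33×0.8172 + 0.12×0.7997 + 0.43×2.0518 + 0.12×0.5315 = 1.3117
E(R_P) = R_f + β_P × MRP = 3.51% + 1.3117 × 4.29% = 9.14%

9.14%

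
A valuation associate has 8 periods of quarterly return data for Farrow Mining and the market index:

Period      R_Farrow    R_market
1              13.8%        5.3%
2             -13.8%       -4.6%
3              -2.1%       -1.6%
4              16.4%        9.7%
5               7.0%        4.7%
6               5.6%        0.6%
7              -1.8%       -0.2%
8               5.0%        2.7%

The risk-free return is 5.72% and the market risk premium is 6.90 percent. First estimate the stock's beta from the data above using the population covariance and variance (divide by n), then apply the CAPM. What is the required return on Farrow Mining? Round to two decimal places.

19.73%

Mean R_i = (13.8 − 13.8 − 2.1 + 16.4 + 7.0 + 5.6 − 1.8 + 5.0) / 8 = 3.7625%
Mean R_m = (5.3 − 4.6 − 1.6 + 9.7 + 4.7 + 0.6 − 0.2 + 2.7) / 8 = 2.0750%
Σ(R_i − R̄_i)(R_m − R̄_m) = 286.7225  ⇒  Cov = 286.7225 / 8 = 35.8403
Σ(R_m − R̄_m)² = 141.2350  ⇒  Var(R_m) = 141.2350 / 8 = 17.6544
β = Cov / Var(R_m) = 35.8403 / 17.6544 = 2.0301
E(R) = R_f + β × MRP = 5.72% + 2.0301 × 6.90% = 19.73%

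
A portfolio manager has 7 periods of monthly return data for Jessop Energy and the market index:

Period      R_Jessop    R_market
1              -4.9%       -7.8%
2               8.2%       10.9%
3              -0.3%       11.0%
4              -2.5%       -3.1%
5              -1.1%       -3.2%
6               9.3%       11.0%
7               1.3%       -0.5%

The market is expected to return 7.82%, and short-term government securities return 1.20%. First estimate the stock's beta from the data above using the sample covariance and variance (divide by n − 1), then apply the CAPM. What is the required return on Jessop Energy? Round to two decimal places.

4.75%

Mean R_i = (-4.9 + 8.2 − 0.3 − 2.5 − 1.1 + 9.3 + 1.3) / 7 = 1.4286%
Mean R_m = (-7.8 + 10.9 + 11.0 − 3.1 − 3.2 + 11.0 − 0.5) / 7 = 2.6143%
Σ(R_i − R̄_i)(R_m − R̄_m) = 211.0771  ⇒  Cov = 211.0771 / 6 = 35.1795
Σ(R_m − R̄_m)² = 393.9086  ⇒  Var(R_m) = 393.9086 / 6 = 65.6514
β = Cov / Var(R_m) = 35.1795 / 65.6514 = 0.5359
MRP = 7.82% − 1.20% = 6.62%
E(R) = R_f + β × MRP = 1.20% + 0.5359 × 6.62% = 4.75%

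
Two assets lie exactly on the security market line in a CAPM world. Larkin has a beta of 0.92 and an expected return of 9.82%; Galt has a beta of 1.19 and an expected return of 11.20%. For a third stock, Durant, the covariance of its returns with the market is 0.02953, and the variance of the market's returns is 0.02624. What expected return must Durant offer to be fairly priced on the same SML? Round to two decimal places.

10.87%

MRP = (11.20% − 9.82%) / (1.19 − 0.92) = 5.1111%
R_f = 9.82% − 0.92 × 5.1111% = 5.1178%
β_Durant = Cov / Var(R_m) = 0.02953 / 0.02624 = 1.1254
E(R_Durant) = R_f + β × MRP = 5.1178% + 1.1254 × 5.1111% = 10.87%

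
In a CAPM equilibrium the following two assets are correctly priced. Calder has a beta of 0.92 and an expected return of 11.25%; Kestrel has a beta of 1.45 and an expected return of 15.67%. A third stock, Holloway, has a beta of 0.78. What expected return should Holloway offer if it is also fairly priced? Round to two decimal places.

10.08%

MRP (SML slope) = (15.67% − 11.25%) / (1.45 − 0.92) = 4.42% / 0.53 = 8.3396%
R_f (intercept) = 11.25% − 0.92 × 8.3396% = 3.5776%
E(R_Holloway) = R_f + β × MRP = 3.5776% + 0.78 × 8.3396% = 10.08%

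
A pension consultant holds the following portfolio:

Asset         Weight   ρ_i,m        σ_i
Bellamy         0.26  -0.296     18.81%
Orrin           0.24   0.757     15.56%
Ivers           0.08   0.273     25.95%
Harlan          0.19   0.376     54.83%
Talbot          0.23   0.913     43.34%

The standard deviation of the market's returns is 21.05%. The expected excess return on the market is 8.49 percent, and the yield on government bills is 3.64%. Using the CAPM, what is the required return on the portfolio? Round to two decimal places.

β_Bellamy = -0.296 × 18.81% / 21.05% = -0.2645
β_Orrin = 0.757 × 15.56% / 21.05% = 0.5596
β_Ivers = 0.273 × 25.95% / 21.05% = 0.3365
β_Harlan = 0.376 × 54.83% / 21.05% = 0.9794
β_Talbot = 0.913 × 43.34% / 21.05% = 1.8798
β_P = Σ w_i β_i = 0.26×-0.2645 + 0.24×0.5596 + 0.08×0.3365 + 0.19×0.9794 + 0.23×1.8798 = 0.7109
E(R_P) = R_f + β_P × MRP = 3.64% + 0.7109 × 8.49% = 9.68%

9.68%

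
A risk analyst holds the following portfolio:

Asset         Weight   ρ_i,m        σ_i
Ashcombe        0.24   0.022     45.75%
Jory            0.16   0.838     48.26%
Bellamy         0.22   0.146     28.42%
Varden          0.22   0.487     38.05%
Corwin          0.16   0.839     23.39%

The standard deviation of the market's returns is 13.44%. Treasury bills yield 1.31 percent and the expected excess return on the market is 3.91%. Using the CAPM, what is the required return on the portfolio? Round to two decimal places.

β_Ashcombe = 0.022 × 45.75% / 13.44% = 0.0749
β_Jory = 0.838 × 48.26% / 13.44% = 3.0091
β_Bellamy = 0.146 × 28.42% / 13.44% = 0.3087
β_Varden = 0.487 × 38.05% / 13.44% = 1.3787
β_Corwin = 0.839 × 23.39% / 13.44% = 1.4601
β_P = Σ w_i β_i = 0.24×0.0749 + 0.16×3.0091 + 0.22×0.3087 + 0.22×1.3787 + 0.16×1.4601 = 1.1043
E(R_P) = R_f + β_P × MRP = 1.31% + 1.1043 × 3.91% = 5.63%

5.63%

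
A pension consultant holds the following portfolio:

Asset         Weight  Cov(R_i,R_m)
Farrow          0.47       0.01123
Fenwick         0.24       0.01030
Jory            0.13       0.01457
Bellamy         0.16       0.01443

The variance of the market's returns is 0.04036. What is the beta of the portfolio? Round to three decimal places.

β_Farrow = 0.01123 / 0.04036 = 0.2782
β_Fenwick = 0.01030 / 0.04036 = 0.2552
β_Jory = 0.01457 / 0.04036 = 0.3610
β_Bellamy = 0.01443 / 0.04036 = 0.3575
β_P = Σ w_i β_i = 0.47×0.2782 + 0.24×0.2552 + 0.13×0.3610 + 0.16×0.3575 = 0.2961

0.296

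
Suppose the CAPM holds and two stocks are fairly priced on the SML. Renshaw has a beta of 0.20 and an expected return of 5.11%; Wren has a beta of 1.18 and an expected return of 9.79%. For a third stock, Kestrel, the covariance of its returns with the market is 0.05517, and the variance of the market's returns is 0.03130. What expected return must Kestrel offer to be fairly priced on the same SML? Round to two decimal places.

12.57%

MRP = (9.79% − 5.11%) / (1.18 − 0.20) = 4.7755%
R_f = 5.11% − 0.20 × 4.7755% = 4.1549%
β_Kestrel = Cov / Var(R_m) = 0.05517 / 0.03130 = 1.7626
E(R_Kestrel) = R_f + β × MRP = 4.1549% + 1.7626 × 4.7755% = 12.57%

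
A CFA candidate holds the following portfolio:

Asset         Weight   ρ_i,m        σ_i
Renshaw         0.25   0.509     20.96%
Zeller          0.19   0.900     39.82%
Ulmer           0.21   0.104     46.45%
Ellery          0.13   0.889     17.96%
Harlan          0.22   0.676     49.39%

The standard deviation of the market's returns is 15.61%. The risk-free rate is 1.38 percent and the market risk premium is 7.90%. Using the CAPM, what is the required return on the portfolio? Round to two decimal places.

β_Renshaw = 0.509 × 20.96% / 15.61% = 0.6834
β_Zeller = 0.900 × 39.82% / 15.61% = 2.2958
β_Ulmer = 0.104 × 46.45% / 15.61% = 0.3095
β_Ellery = 0.889 × 17.96% / 15.61% = 1.0228
β_Harlan = 0.676 × 49.39% / 15.61% = 2.1389
β_P = Σ w_i β_i = 0.25×0.6834 + 0.19×2.2958 + 0.21×0.3095 + 0.13×1.0228 + 0.22×2.1389 = 1.2756
E(R_P) = R_f + β_P × MRP = 1.38% + 1.2756 × 7.90% = 11.46%

11.46%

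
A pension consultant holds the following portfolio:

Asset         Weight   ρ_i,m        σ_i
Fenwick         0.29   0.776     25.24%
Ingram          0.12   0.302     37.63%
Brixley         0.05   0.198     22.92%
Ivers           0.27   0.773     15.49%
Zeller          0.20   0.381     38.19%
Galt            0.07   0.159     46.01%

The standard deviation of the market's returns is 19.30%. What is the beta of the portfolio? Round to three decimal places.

0.722

β_Fenwick = 0.776 × 25.24% / 19.30% = 1.0148
β_Ingram = 0.302 × 37.63% / 19.30% = 0.5888
β_Brixley = 0.198 × 22.92% / 19.30% = 0.2351
β_Ivers = 0.773 × 15.49% / 19.30% = 0.6204
β_Zeller = 0.381 × 38.19% / 19.30% = 0.7539
β_Galt = 0.159 × 46.01% / 19.30% = 0.3790
β_P = Σ w_i β_i = 0.29×1.0148 + 0.12×0.5888 + 0.05×0.2351 + 0.27×0.6204 + 0.20×0.7539 + 0.07×0.3790 = 0.7215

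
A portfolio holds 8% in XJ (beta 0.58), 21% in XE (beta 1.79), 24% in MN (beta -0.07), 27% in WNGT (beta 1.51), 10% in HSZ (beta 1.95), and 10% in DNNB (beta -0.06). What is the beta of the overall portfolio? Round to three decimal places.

β_P = Σ w_i β_i = 0.08×0.58 + 0.21×1.79 + 0.24×-0.07 + 0.27×1.51 + 0.10×1.95 + 0.10×-0.06 = 1.0022

1.002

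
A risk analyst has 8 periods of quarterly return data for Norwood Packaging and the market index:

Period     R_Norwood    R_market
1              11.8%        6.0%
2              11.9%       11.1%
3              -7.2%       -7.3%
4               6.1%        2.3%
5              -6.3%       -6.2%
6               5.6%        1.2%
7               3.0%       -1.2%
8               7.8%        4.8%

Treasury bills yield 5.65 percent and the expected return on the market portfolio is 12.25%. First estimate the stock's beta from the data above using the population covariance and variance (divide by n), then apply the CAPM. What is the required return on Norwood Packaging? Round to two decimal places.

13.17%

Mean R_i = (11.8 + 11.9 − 7.2 + 6.1 − 6.3 + 5.6 + 3.0 + 7.8) / 8 = 4.0875%
Mean R_m = (6.0 + 11.1 − 7.3 + 2.3 − 6.2 + 1.2 − 1.2 + 4.8) / 8 = 1.3375%
Σ(R_i − R̄_i)(R_m − R̄_m) = 305.3638  ⇒  Cov = 305.3638 / 8 = 38.1705
Σ(R_m − R̄_m)² = 267.8388  ⇒  Var(R_m) = 267.8388 / 8 = 33.4799
β = Cov / Var(R_m) = 38.1705 / 33.4799 = 1.1401
MRP = 12.25% − 5.65% = 6.60%
E(R) = R_f + β × MRP = 5.65% + 1.1401 × 6.60% = 13.17%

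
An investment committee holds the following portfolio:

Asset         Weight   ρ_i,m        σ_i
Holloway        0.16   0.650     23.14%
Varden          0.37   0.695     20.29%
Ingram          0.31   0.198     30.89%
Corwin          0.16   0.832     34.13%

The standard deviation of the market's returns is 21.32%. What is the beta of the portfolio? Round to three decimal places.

β_Holloway = 0.650 × 23.14% / 21.32% = 0.7055
β_Varden = 0.695 × 20.29% / 21.32% = 0.6614
β_Ingram = 0.198 × 30.89% / 21.32% = 0.2869
β_Corwin = 0.832 × 34.13% / 21.32% = 1.3319
β_P = Σ w_i β_i = 0.16×0.7055 + 0.37×0.6614 + 0.31×0.2869 + 0.16×1.3319 = 0.6596

0.660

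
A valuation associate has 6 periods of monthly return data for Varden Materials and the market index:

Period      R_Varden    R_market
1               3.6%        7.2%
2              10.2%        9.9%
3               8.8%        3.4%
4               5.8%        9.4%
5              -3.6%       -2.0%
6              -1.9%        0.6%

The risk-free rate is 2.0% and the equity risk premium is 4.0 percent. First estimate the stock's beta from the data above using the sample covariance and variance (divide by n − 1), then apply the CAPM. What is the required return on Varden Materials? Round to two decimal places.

Mean R_i = (3.6 + 10.2 + 8.8 + 5.8 − 3.6 − 1.9) / 6 = 3.8167%
Mean R_m = (7.2 + 9.9 + 3.4 + 9.4 − 2.0 + 0.6) / 6 = 4.7500%
Σ(R_i − R̄_i)(R_m − R̄_m) = 108.6250  ⇒  Cov = 108.6250 / 5 = 21.7250
Σ(R_m − R̄_m)² = 118.7550  ⇒  Var(R_m) = 118.7550 / 5 = 23.7510
β = Cov / Var(R_m) = 21.7250 / 23.7510 = 0.9147
E(R) = R_f + β × MRP = 2.0% + 0.9147 × 4.0% = 5.66%

5.66%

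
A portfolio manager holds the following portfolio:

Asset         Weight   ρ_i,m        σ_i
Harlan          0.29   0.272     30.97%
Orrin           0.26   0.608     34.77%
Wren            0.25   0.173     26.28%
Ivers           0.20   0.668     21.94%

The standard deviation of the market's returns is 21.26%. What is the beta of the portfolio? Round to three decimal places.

0.565

β_Harlan = 0.272 × 30.97% / 21.26% = 0.3962
β_Orrin = 0.608 × 34.77% / 21.26% = 0.9944
β_Wren = 0.173 × 26.28% / 21.26% = 0.2138
β_Ivers = 0.668 × 21.94% / 21.26% = 0.6894
β_P = Σ w_i β_i = 0.29×0.3962 + 0.26×0.9944 + 0.25×0.2138 + 0.20×0.6894 = 0.5648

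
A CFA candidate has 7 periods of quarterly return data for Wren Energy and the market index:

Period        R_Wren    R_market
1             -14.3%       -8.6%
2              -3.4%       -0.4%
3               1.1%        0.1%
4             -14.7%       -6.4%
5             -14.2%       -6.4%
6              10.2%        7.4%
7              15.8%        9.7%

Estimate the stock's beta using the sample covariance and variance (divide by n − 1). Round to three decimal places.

Mean R_i = (-14.3 − 3.4 + 1.1 − 14.7 − 14.2 + 10.2 + 15.8) / 7 = -2.7857%
Mean R_m = (-8.6 − 0.4 + 0.1 − 6.4 − 6.4 + 7.4 + 9.7) / 7 = -0.6571%
Σ(R_i − R̄_i)(R_m − R̄_m) = 525.3357  ⇒  Cov = 525.3357 / 6 = 87.5560
Σ(R_m − R̄_m)² = 301.8771  ⇒  Var(R_m) = 301.8771 / 6 = 50.3129
β = Cov / Var(R_m) = 87.5560 / 50.3129 = 1.7402

1.740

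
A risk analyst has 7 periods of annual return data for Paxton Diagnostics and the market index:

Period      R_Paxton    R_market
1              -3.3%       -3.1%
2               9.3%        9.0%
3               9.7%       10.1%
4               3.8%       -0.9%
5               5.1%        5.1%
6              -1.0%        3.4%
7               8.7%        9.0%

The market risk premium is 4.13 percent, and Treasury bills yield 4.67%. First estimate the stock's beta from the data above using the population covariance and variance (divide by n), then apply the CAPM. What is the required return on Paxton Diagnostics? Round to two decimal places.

Mean R_i = (-3.3 + 9.3 + 9.7 + 3.8 + 5.1 − 1.0 + 8.7) / 7 = 4.6143%
Mean R_m = (-3.1 + 9.0 + 10.1 − 0.9 + 5.1 + 3.4 + 9.0) / 7 = 4.6571%
Σ(R_i − R̄_i)(R_m − R̄_m) = 138.9643  ⇒  Cov = 138.9643 / 7 = 19.8520
Σ(R_m − R̄_m)² = 160.1771  ⇒  Var(R_m) = 160.1771 / 7 = 22.8824
β = Cov / Var(R_m) = 19.8520 / 22.8824 = 0.8676
E(R) = R_f + β × MRP = 4.67% + 0.8676 × 4.13% = 8.25%

8.25%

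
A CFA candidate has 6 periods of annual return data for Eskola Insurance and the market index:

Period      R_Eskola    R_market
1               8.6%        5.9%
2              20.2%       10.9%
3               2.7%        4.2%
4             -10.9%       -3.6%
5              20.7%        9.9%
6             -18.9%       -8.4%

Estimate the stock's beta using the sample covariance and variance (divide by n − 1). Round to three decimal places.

2.096

Mean R_i = (8.6 + 20.2 + 2.7 − 10.9 + 20.7 − 18.9) / 6 = 3.7333%
Mean R_m = (5.9 + 10.9 + 4.2 − 3.6 + 9.9 − 8.4) / 6 = 3.1500%
Σ(R_i − R̄_i)(R_m − R̄_m) = 614.6300  ⇒  Cov = 614.6300 / 5 = 122.9260
Σ(R_m − R̄_m)² = 293.2550  ⇒  Var(R_m) = 293.2550 / 5 = 58.6510
β = Cov / Var(R_m) = 122.9260 / 58.6510 = 2.0959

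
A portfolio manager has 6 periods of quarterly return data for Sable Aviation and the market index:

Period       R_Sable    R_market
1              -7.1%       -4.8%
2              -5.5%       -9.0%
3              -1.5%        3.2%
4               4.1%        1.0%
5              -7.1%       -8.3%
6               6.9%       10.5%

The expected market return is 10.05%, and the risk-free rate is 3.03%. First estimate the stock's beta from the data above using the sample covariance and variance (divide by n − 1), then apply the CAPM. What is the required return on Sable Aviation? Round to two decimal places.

7.99%

Mean R_i = (-7.1 − 5.5 − 1.5 + 4.1 − 7.1 + 6.9) / 6 = -1.7000%
Mean R_m = (-4.8 − 9.0 + 3.2 + 1.0 − 8.3 + 10.5) / 6 = -1.2333%
Σ(R_i − R̄_i)(R_m − R̄_m) = 201.6800  ⇒  Cov = 201.6800 / 5 = 40.3360
Σ(R_m − R̄_m)² = 285.2933  ⇒  Var(R_m) = 285.2933 / 5 = 57.0587
β = Cov / Var(R_m) = 40.3360 / 57.0587 = 0.7069
MRP = 10.05% − 3.03% = 7.02%
E(R) = R_f + β × MRP = 3.03% + 0.7069 × 7.02% = 7.99%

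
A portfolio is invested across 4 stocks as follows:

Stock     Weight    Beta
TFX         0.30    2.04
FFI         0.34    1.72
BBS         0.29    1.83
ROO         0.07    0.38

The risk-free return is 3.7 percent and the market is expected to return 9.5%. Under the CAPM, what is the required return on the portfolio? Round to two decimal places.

β_P = Σ w_i β_i = 0.30×2.04 + 0.34×1.72 + 0.29×1.83 + 0.07×0.38 = 1.7541
MRP = 9.5% − 3.7% = 5.80%
E(R_P) = R_f + β_P × MRP = 3.7% + 1.7541 × 5.8% = 13.87%

13.87%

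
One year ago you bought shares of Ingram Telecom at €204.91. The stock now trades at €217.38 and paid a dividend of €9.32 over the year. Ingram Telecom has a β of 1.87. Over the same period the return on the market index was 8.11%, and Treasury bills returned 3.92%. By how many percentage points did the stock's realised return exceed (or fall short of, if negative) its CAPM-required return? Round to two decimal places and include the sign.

-1.12%

Realised HPR = (P1 + D1 − P0) / P0 = (217.38 + 9.32 − 204.91) / 204.91 = 21.79 / 204.91 = 10.6339%
MRP = 8.11% − 3.92% = 4.19%
CAPM required = R_f + β·MRP = 3.92% + 1.87 × 4.19% = 11.7553%
α = realised − required = 10.6339% − 11.7553% = -1.12%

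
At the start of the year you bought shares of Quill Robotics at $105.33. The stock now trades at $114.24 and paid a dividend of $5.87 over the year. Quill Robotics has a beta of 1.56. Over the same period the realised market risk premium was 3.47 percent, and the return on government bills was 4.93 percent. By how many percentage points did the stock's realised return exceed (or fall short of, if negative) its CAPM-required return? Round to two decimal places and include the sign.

Realised HPR = (P1 + D1 − P0) / P0 = (114.24 + 5.87 − 105.33) / 105.33 = 14.78 / 105.33 = 14.0321%
CAPM required = R_f + β·MRP = 4.93% + 1.56 × 3.47% = 10.3432%
α = realised − required = 14.0321% − 10.3432% = +3.69%

+3.69%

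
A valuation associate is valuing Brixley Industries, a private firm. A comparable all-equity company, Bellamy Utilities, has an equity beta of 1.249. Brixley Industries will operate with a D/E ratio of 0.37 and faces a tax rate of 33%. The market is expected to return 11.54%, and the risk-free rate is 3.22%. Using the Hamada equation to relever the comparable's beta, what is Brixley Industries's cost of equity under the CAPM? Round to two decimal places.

16.19%

β_L = β_U × [1 + (1 − t)(D/E)] = 1.249 × [1 + (1 − 0.33) × 0.37]
    = 1.249 × [1 + 0.67 × 0.37] = 1.249 × 1.2479 = 1.5586
MRP = 11.54% − 3.22% = 8.32%
E(R) = R_f + β_L × MRP = 3.22% + 1.5586 × 8.32% = 16.19%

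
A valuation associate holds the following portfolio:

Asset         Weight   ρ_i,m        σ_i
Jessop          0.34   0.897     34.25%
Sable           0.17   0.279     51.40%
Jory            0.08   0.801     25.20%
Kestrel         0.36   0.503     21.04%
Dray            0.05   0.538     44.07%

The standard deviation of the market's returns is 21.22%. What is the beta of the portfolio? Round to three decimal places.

β_Jessop = 0.897 × 34.25% / 21.22% = 1.4478
β_Sable = 0.279 × 51.40% / 21.22% = 0.6758
β_Jory = 0.801 × 25.20% / 21.22% = 0.9512
β_Kestrel = 0.503 × 21.04% / 21.22% = 0.4987
β_Dray = 0.538 × 44.07% / 21.22% = 1.1173
β_P = Σ w_i β_i = 0.34×1.4478 + 0.17×0.6758 + 0.08×0.9512 + 0.36×0.4987 + 0.05×1.1173 = 0.9186

0.919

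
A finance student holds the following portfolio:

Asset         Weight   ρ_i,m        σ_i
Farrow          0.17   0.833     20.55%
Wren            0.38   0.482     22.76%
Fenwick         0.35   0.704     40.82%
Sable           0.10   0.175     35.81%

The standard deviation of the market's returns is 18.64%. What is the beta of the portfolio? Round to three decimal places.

β_Farrow = 0.833 × 20.55% / 18.64% = 0.9184
β_Wren = 0.482 × 22.76% / 18.64% = 0.5885
β_Fenwick = 0.704 × 40.82% / 18.64% = 1.5417
β_Sable = 0.175 × 35.81% / 18.64% = 0.3362
β_P = Σ w_i β_i = 0.17×0.9184 + 0.38×0.5885 + 0.35×1.5417 + 0.10×0.3362 = 0.9530

0.953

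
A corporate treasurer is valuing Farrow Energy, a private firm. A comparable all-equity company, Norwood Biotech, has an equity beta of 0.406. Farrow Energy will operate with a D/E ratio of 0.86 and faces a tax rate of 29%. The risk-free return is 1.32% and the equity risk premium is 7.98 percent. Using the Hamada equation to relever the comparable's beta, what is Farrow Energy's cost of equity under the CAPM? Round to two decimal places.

β_L = β_U × [1 + (1 − t)(D/E)] = 0.406 × [1 + (1 − 0.29) × 0.86]
    = 0.406 × [1 + 0.71 × 0.86] = 0.406 × 1.6106 = 0.6539
E(R) = R_f + β_L × MRP = 1.32% + 0.6539 × 7.98% = 6.54%

6.54%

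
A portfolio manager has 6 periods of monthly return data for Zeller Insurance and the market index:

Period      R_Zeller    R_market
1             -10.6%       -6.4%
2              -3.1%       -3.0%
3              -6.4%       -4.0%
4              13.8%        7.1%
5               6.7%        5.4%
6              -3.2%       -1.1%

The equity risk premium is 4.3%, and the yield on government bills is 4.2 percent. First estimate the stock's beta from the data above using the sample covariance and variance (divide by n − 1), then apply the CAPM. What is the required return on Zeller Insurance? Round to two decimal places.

Mean R_i = (-10.6 − 3.1 − 6.4 + 13.8 + 6.7 − 3.2) / 6 = -0.4667%
Mean R_m = (-6.4 − 3.0 − 4.0 + 7.1 + 5.4 − 1.1) / 6 = -0.3333%
Σ(R_i − R̄_i)(R_m − R̄_m) = 239.4867  ⇒  Cov = 239.4867 / 5 = 47.8973
Σ(R_m − R̄_m)² = 146.0733  ⇒  Var(R_m) = 146.0733 / 5 = 29.2147
β = Cov / Var(R_m) = 47.8973 / 29.2147 = 1.6395
E(R) = R_f + β × MRP = 4.2% + 1.6395 × 4.3% = 11.25%

11.25%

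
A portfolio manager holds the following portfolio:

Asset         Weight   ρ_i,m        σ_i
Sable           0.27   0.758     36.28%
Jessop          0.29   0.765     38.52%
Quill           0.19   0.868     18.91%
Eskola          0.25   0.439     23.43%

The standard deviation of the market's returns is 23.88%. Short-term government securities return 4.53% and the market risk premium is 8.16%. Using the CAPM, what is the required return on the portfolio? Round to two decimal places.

11.93%

β_Sable = 0.758 × 36.28% / 23.88% = 1.1516
β_Jessop = 0.765 × 38.52% / 23.88% = 1.2340
β_Quill = 0.868 × 18.91% / 23.88% = 0.6873
β_Eskola = 0.439 × 23.43% / 23.88% = 0.4307
β_P = Σ w_i β_i = 0.27×1.1516 + 0.29×1.2340 + 0.19×0.6873 + 0.25×0.4307 = 0.9071
E(R_P) = R_f + β_P × MRP = 4.53% + 0.9071 × 8.16% = 11.93%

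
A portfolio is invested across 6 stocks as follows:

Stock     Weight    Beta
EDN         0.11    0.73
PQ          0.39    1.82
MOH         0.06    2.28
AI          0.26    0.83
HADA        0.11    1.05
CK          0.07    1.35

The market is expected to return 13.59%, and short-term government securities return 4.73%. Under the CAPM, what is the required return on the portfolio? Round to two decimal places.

β_P = Σ w_i β_i = 0.11×0.73 + 0.39×1.82 + 0.06×2.28 + 0.26×0.83 + 0.11×1.05 + 0.07×1.35 = 1.3527
MRP = 13.59% − 4.73% = 8.86%
E(R_P) = R_f + β_P × MRP = 4.73% + 1.3527 × 8.86% = 16.71%

16.71%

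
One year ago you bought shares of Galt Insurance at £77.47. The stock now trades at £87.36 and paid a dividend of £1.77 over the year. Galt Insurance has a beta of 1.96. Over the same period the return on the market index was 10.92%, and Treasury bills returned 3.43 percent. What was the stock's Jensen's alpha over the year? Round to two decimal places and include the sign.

-3.06%

Realised HPR = (P1 + D1 − P0) / P0 = (87.36 + 1.77 − 77.47) / 77.47 = 11.66 / 77.47 = 15.0510%
MRP = 10.92% − 3.43% = 7.49%
CAPM required = R_f + β·MRP = 3.43% + 1.96 × 7.49% = 18.1104%
α = realised − required = 15.0510% − 18.1104% = -3.06%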